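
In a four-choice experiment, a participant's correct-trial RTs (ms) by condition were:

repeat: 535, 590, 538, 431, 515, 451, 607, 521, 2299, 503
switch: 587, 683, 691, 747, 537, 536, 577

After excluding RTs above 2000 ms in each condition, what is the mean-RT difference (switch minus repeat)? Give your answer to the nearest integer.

101 ms

repeat: exclude 2299
M(repeat) = 4691/9 = 521.222
M(switch) = 4358/7 = 622.571
Difference = 622.571 − 521.222 = 101.349 ms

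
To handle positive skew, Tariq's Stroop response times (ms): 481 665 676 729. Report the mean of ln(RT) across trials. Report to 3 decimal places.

ln(RT): 6.1759, 6.4998, 6.5162, 6.5917
Σ ln(RT) = 25.7835
Mean = 25.7835/4 = 6.44588

6.446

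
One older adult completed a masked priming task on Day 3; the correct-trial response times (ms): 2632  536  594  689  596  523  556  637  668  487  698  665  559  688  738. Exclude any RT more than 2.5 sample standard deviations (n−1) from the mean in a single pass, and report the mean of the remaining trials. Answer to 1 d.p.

616.7 ms

n = 15, ΣRT = 11266, M = 751.067
Σ(x−M)² = 3867700.93; s = √(3867700.93/14) = 525.609
Cutoffs: 751.067 ± 2.5·525.609 → [-563.0, 2065.1]
Outside: 2632 → excluded.
Retained (n=14): Σ = 8634, mean = 8634/14 = 616.714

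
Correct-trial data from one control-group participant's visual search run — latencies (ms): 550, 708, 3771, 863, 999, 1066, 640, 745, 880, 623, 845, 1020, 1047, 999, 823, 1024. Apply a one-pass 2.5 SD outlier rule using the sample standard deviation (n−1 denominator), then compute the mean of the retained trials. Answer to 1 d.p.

n = 16, ΣRT = 16603, M = 1037.688
Σ(x−M)² = 8376299.44; s = √(8376299.44/15) = 747.275
Cutoffs: 1037.688 ± 2.5·747.275 → [-830.5, 2905.9]
Outside: 3771 → excluded.
Retained (n=15): Σ = 12832, mean = 12832/15 = 855.467

855.5 ms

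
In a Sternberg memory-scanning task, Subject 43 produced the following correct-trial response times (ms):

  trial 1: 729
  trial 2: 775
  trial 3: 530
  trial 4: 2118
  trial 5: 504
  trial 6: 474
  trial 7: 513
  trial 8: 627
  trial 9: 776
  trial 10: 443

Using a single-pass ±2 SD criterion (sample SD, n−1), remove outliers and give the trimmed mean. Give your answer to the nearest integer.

597 ms

n = 10, ΣRT = 7489, M = 748.900
Σ(x−M)² = 2223792.90; s = √(2223792.90/9) = 497.080
Cutoffs: 748.900 ± 2·497.080 → [-245.3, 1743.1]
Outside: 2118 → excluded.
Retained (n=9): Σ = 5371, mean = 5371/9 = 596.778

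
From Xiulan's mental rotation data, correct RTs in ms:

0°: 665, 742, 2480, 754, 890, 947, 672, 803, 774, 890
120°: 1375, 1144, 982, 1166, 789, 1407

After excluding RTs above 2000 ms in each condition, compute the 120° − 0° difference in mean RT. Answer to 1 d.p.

350.8 ms

0°: exclude 2480
M(0°) = 7137/9 = 793.000
M(120°) = 6863/6 = 1143.833
Difference = 1143.833 − 793.000 = 350.833 ms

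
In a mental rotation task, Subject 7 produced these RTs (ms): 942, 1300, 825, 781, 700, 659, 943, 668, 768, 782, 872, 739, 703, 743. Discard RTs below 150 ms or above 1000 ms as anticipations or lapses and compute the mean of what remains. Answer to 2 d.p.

Excluded: 1300
Retained (n=13): Σ = 10125
Mean = 10125/13 = 778.8462

778.85 ms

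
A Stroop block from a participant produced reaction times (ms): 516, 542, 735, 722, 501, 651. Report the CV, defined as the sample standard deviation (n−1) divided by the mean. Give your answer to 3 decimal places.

0.172

n = 6, Σ = 3667, M = 611.1667
Σ(x−M)² = 55182.833; s = √(55182.833/5) = 105.0551
CV = 105.0551 / 611.1667 = 0.17189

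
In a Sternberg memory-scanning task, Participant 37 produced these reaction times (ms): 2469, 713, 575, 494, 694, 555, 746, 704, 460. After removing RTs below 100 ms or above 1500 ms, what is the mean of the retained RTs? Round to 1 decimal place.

617.6 ms

Excluded: 2469
Retained (n=8): Σ = 4941
Mean = 4941/8 = 617.6250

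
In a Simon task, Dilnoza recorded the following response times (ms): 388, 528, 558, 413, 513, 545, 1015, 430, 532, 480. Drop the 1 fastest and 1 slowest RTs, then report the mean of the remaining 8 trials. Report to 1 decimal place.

499.9 ms

Sorted: 388, 413, 430, 480, 513, 528, 532, 545, 558, 1015
Drop lowest 1 (388) and highest 1 (1015)
Remaining (n=8): Σ = 3999, mean = 3999/8 = 499.875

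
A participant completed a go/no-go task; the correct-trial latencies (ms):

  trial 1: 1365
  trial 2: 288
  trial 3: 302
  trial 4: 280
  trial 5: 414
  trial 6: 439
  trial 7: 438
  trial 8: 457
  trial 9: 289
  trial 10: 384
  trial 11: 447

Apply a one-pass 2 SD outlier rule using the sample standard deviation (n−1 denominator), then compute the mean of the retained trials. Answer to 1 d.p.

373.8 ms

n = 11, ΣRT = 5103, M = 463.909
Σ(x−M)² = 944040.91; s = √(944040.91/10) = 307.252
Cutoffs: 463.909 ± 2·307.252 → [-150.6, 1078.4]
Outside: 1365 → excluded.
Retained (n=10): Σ = 3738, mean = 3738/10 = 373.800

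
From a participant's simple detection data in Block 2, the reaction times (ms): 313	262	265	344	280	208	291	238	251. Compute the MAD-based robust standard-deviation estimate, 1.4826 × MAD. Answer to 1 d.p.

Sorted: 208, 238, 251, 262, 265, 280, 291, 313, 344 → median = 265
|x − 265| sorted: 0, 3, 14, 15, 26, 27, 48, 57, 79 → MAD = 26
Robust SD ≈ 1.4826 × 26 = 38.548

38.5 ms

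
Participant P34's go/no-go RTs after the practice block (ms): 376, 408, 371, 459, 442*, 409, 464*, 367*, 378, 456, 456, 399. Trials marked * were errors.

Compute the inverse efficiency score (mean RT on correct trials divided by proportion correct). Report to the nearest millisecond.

550 ms

Correct trials (n=9): 376, 408, 371, 459, 409, 378, 456, 456, 399
Mean correct RT = 3712/9 = 412.4444 ms
Proportion correct = 9/12
IES = 412.4444 / (9/12) = 549.926 ms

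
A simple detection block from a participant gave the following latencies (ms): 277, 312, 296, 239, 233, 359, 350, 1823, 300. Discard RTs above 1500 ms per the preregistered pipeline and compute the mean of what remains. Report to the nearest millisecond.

296 ms

Excluded: 1823
Retained (n=8): Σ = 2366
Mean = 2366/8 = 295.7500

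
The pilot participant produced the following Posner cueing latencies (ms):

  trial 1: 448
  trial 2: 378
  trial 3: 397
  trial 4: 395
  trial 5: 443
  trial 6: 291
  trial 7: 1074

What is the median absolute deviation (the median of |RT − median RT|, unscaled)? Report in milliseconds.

Sorted: 291, 378, 395, 397, 443, 448, 1074 → median = 397
|x − 397|: 51, 19, 0, 2, 46, 106, 677
Sorted deviations: 0, 2, 19, 46, 51, 106, 677 → MAD = 46

46 ms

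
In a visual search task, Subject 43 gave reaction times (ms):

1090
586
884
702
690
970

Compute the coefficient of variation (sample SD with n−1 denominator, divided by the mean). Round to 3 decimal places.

n = 6, Σ = 4922, M = 820.3333
Σ(x−M)² = 185075.333; s = √(185075.333/5) = 192.3930
CV = 192.3930 / 820.3333 = 0.23453

0.235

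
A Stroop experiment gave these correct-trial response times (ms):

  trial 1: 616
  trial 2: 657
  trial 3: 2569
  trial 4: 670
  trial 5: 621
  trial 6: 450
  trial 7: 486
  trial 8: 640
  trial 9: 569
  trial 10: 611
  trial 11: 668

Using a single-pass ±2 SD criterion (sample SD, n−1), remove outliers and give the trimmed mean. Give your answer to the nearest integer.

n = 11, ΣRT = 8557, M = 777.909
Σ(x−M)² = 3580440.91; s = √(3580440.91/10) = 598.368
Cutoffs: 777.909 ± 2·598.368 → [-418.8, 1974.6]
Outside: 2569 → excluded.
Retained (n=10): Σ = 5988, mean = 5988/10 = 598.800

599 ms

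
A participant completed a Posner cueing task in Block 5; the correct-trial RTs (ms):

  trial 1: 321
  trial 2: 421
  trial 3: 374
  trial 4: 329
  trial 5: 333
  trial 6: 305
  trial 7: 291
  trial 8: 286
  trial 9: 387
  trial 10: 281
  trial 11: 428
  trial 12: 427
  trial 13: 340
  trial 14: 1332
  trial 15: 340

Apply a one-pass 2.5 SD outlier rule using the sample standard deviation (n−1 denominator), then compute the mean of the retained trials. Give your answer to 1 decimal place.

n = 15, ΣRT = 6195, M = 413.000
Σ(x−M)² = 939922.00; s = √(939922.00/14) = 259.109
Cutoffs: 413.000 ± 2.5·259.109 → [-234.8, 1060.8]
Outside: 1332 → excluded.
Retained (n=14): Σ = 4863, mean = 4863/14 = 347.357

347.4 ms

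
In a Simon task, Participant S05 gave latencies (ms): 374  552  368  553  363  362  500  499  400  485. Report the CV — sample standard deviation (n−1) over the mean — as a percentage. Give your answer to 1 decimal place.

17.9%

n = 10, Σ = 4456, M = 445.6000
Σ(x−M)² = 57258.400; s = √(57258.400/9) = 79.7624
CV = 79.7624 / 445.6000 = 0.17900 = 17.900%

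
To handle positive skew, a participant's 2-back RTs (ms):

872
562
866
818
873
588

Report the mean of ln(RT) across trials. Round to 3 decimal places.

6.620

ln(RT): 6.7708, 6.3315, 6.7639, 6.7069, 6.7719, 6.3767
Σ ln(RT) = 39.7217
Mean = 39.7217/6 = 6.62028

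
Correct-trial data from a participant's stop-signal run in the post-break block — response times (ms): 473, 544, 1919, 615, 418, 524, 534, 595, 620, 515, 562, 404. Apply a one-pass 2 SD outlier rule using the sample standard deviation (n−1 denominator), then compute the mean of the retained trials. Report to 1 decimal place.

n = 12, ΣRT = 7723, M = 643.583
Σ(x−M)² = 1827222.92; s = √(1827222.92/11) = 407.567
Cutoffs: 643.583 ± 2·407.567 → [-171.6, 1458.7]
Outside: 1919 → excluded.
Retained (n=11): Σ = 5804, mean = 5804/11 = 527.636

527.6 ms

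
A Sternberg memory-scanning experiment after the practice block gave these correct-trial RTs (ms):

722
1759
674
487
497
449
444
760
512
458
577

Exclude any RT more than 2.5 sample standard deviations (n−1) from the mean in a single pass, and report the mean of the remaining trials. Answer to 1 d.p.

558.0 ms

n = 11, ΣRT = 7339, M = 667.182
Σ(x−M)² = 1438545.64; s = √(1438545.64/10) = 379.282
Cutoffs: 667.182 ± 2.5·379.282 → [-281.0, 1615.4]
Outside: 1759 → excluded.
Retained (n=10): Σ = 5580, mean = 5580/10 = 558.000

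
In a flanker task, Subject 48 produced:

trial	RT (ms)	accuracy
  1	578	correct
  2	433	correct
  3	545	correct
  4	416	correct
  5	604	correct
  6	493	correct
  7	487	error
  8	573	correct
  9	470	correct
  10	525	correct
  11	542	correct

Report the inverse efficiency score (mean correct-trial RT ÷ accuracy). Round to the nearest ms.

Correct trials (n=10): 578, 433, 545, 416, 604, 493, 573, 470, 525, 542
Mean correct RT = 5179/10 = 517.9000 ms
Proportion correct = 10/11
IES = 517.9000 / (10/11) = 569.690 ms

570 ms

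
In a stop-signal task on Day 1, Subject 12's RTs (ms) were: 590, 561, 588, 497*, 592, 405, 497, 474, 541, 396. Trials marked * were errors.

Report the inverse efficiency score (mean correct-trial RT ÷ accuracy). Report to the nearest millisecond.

Correct trials (n=9): 590, 561, 588, 592, 405, 497, 474, 541, 396
Mean correct RT = 4644/9 = 516.0000 ms
Proportion correct = 9/10
IES = 516.0000 / (9/10) = 573.333 ms

573 ms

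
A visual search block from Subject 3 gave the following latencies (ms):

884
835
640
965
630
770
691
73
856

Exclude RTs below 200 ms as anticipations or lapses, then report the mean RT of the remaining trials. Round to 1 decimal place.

783.9 ms

Excluded: 73
Retained (n=8): Σ = 6271
Mean = 6271/8 = 783.8750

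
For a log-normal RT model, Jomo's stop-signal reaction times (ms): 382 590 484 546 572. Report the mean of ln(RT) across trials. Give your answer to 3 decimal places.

6.232

ln(RT): 5.9454, 6.3801, 6.1821, 6.3026, 6.3491
Σ ln(RT) = 31.1594
Mean = 31.1594/5 = 6.23188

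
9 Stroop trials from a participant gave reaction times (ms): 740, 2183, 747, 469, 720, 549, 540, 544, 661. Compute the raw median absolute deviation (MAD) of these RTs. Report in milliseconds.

112 ms

Sorted: 469, 540, 544, 549, 661, 720, 740, 747, 2183 → median = 661
|x − 661|: 79, 1522, 86, 192, 59, 112, 121, 117, 0
Sorted deviations: 0, 59, 79, 86, 112, 117, 121, 192, 1522 → MAD = 112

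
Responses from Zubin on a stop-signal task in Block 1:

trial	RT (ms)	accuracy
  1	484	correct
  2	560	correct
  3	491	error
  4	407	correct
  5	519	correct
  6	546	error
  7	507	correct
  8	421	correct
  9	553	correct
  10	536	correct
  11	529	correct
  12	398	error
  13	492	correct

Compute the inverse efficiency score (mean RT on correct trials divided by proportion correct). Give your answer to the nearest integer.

651 ms

Correct trials (n=10): 484, 560, 407, 519, 507, 421, 553, 536, 529, 492
Mean correct RT = 5008/10 = 500.8000 ms
Proportion correct = 10/13
IES = 500.8000 / (10/13) = 651.040 ms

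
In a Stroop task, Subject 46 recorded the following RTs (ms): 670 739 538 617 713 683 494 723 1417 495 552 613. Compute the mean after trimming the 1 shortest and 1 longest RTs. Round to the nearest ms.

Sorted: 494, 495, 538, 552, 613, 617, 670, 683, 713, 723, 739, 1417
Drop lowest 1 (494) and highest 1 (1417)
Remaining (n=10): Σ = 6343, mean = 6343/10 = 634.300

634 ms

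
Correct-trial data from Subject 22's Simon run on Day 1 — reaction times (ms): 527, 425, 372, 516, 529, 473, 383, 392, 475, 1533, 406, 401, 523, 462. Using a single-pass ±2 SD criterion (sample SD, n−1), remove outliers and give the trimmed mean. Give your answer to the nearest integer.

n = 14, ΣRT = 7417, M = 529.786
Σ(x−M)² = 1125820.36; s = √(1125820.36/13) = 294.281
Cutoffs: 529.786 ± 2·294.281 → [-58.8, 1118.3]
Outside: 1533 → excluded.
Retained (n=13): Σ = 5884, mean = 5884/13 = 452.615

453 ms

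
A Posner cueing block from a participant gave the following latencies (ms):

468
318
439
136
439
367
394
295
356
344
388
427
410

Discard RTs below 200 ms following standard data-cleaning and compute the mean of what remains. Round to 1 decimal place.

Excluded: 136
Retained (n=12): Σ = 4645
Mean = 4645/12 = 387.0833

387.1 ms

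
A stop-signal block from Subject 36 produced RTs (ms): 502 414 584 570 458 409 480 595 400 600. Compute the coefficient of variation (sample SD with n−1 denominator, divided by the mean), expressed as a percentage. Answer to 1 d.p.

16.1%

n = 10, Σ = 5012, M = 501.2000
Σ(x−M)² = 58811.600; s = √(58811.600/9) = 80.8370
CV = 80.8370 / 501.2000 = 0.16129 = 16.129%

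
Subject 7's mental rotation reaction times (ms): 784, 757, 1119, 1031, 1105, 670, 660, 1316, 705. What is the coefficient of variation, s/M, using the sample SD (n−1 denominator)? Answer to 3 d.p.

n = 9, Σ = 8147, M = 905.2222
Σ(x−M)² = 462387.556; s = √(462387.556/8) = 240.4131
CV = 240.4131 / 905.2222 = 0.26558

0.266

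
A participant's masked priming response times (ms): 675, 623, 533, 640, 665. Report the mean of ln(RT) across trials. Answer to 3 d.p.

ln(RT): 6.5147, 6.4345, 6.2785, 6.4615, 6.4998
Σ ln(RT) = 32.1890
Mean = 32.1890/5 = 6.43781

6.438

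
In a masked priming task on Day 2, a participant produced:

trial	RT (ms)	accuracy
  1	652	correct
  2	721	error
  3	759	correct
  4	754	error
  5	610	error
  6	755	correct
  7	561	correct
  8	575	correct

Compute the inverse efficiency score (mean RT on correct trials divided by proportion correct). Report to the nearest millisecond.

1057 ms

Correct trials (n=5): 652, 759, 755, 561, 575
Mean correct RT = 3302/5 = 660.4000 ms
Proportion correct = 5/8
IES = 660.4000 / (5/8) = 1056.640 ms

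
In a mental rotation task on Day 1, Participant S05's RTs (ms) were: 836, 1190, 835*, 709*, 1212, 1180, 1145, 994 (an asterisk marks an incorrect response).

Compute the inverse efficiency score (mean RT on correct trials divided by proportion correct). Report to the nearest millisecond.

Correct trials (n=6): 836, 1190, 1212, 1180, 1145, 994
Mean correct RT = 6557/6 = 1092.8333 ms
Proportion correct = 6/8
IES = 1092.8333 / (6/8) = 1457.111 ms

1457 ms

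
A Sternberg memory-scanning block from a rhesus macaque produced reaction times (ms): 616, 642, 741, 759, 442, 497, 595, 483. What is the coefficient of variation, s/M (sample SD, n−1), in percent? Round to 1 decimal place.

19.7%

n = 8, Σ = 4775, M = 596.8750
Σ(x−M)² = 96390.875; s = √(96390.875/7) = 117.3462
CV = 117.3462 / 596.8750 = 0.19660 = 19.660%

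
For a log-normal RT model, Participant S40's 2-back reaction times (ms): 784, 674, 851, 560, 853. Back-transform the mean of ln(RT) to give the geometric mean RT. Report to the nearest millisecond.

ln(RT): 6.6644, 6.5132, 6.7464, 6.3279, 6.7488
Mean ln(RT) = 33.0007/5 = 6.60015
Geometric mean = exp(6.60015) = 735.21 ms

735 ms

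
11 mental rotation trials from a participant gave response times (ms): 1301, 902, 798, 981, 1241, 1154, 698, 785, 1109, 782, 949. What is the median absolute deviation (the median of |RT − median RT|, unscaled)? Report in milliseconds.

164 ms

Sorted: 698, 782, 785, 798, 902, 949, 981, 1109, 1154, 1241, 1301 → median = 949
|x − 949|: 352, 47, 151, 32, 292, 205, 251, 164, 160, 167, 0
Sorted deviations: 0, 32, 47, 151, 160, 164, 167, 205, 251, 292, 352 → MAD = 164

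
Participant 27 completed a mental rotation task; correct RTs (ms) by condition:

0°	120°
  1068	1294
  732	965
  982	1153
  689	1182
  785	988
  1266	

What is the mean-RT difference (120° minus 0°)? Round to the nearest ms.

M(0°) = 5522/6 = 920.333
M(120°) = 5582/5 = 1116.400
Difference = 1116.400 − 920.333 = 196.067 ms

196 ms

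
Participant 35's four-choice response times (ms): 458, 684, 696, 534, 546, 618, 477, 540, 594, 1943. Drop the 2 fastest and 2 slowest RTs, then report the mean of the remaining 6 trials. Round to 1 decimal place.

586.0 ms

Sorted: 458, 477, 534, 540, 546, 594, 618, 684, 696, 1943
Drop lowest 2 (458, 477) and highest 2 (696, 1943)
Remaining (n=6): Σ = 3516, mean = 3516/6 = 586.000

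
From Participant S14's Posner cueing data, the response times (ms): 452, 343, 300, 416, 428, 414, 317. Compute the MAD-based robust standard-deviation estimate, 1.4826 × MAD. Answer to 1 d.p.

56.3 ms

Sorted: 300, 317, 343, 414, 416, 428, 452 → median = 414
|x − 414| sorted: 0, 2, 14, 38, 71, 97, 114 → MAD = 38
Robust SD ≈ 1.4826 × 38 = 56.339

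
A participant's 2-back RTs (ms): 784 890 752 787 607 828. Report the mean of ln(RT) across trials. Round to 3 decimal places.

6.646

ln(RT): 6.6644, 6.7912, 6.6227, 6.6682, 6.4085, 6.7190
Σ ln(RT) = 39.8741
Mean = 39.8741/6 = 6.64569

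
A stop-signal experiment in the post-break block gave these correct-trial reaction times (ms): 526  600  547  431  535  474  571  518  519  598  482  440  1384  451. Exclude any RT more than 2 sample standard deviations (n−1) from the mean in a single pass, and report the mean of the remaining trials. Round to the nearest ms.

515 ms

n = 14, ΣRT = 8076, M = 576.857
Σ(x−M)² = 739959.71; s = √(739959.71/13) = 238.579
Cutoffs: 576.857 ± 2·238.579 → [99.7, 1054.0]
Outside: 1384 → excluded.
Retained (n=13): Σ = 6692, mean = 6692/13 = 514.769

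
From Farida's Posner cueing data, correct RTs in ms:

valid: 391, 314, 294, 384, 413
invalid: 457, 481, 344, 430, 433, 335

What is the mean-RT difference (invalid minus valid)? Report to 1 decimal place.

M(valid) = 1796/5 = 359.200
M(invalid) = 2480/6 = 413.333
Difference = 413.333 − 359.200 = 54.133 ms

54.1 ms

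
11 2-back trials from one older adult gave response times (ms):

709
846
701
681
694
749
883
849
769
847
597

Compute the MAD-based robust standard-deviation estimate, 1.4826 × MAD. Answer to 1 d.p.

100.8 ms

Sorted: 597, 681, 694, 701, 709, 749, 769, 846, 847, 849, 883 → median = 749
|x − 749| sorted: 0, 20, 40, 48, 55, 68, 97, 98, 100, 134, 152 → MAD = 68
Robust SD ≈ 1.4826 × 68 = 100.817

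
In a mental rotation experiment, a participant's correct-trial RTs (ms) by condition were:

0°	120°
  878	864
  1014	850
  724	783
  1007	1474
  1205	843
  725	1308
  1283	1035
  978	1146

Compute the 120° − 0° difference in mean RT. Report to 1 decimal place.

M(0°) = 7814/8 = 976.750
M(120°) = 8303/8 = 1037.875
Difference = 1037.875 − 976.750 = 61.125 ms

61.1 ms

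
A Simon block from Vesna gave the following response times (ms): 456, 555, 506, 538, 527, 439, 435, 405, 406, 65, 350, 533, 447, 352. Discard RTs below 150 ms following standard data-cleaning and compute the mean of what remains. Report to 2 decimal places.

457.62 ms

Excluded: 65
Retained (n=13): Σ = 5949
Mean = 5949/13 = 457.6154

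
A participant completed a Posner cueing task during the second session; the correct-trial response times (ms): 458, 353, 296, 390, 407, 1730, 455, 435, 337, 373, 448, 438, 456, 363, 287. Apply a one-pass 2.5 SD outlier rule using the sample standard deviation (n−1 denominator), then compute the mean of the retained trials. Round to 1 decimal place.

n = 15, ΣRT = 7226, M = 481.733
Σ(x−M)² = 1715202.93; s = √(1715202.93/14) = 350.021
Cutoffs: 481.733 ± 2.5·350.021 → [-393.3, 1356.8]
Outside: 1730 → excluded.
Retained (n=14): Σ = 5496, mean = 5496/14 = 392.571

392.6 ms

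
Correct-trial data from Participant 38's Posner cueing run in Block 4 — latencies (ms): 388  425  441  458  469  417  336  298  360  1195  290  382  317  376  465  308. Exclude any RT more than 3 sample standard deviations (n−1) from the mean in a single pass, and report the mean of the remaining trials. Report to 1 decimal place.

n = 16, ΣRT = 6925, M = 432.812
Σ(x−M)² = 674340.44; s = √(674340.44/15) = 212.028
Cutoffs: 432.812 ± 3·212.028 → [-203.3, 1068.9]
Outside: 1195 → excluded.
Retained (n=15): Σ = 5730, mean = 5730/15 = 382.000

382.0 ms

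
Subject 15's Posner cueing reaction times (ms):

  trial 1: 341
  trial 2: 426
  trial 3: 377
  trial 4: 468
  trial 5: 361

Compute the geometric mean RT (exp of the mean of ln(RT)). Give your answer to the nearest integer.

392 ms

ln(RT): 5.8319, 6.0544, 5.9322, 6.1485, 5.8889
Mean ln(RT) = 29.8559/5 = 5.97118
Geometric mean = exp(5.97118) = 391.97 ms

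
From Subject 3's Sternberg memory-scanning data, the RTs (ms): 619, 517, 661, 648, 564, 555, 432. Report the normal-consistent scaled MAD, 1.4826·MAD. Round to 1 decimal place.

Sorted: 432, 517, 555, 564, 619, 648, 661 → median = 564
|x − 564| sorted: 0, 9, 47, 55, 84, 97, 132 → MAD = 55
Robust SD ≈ 1.4826 × 55 = 81.543

81.5 ms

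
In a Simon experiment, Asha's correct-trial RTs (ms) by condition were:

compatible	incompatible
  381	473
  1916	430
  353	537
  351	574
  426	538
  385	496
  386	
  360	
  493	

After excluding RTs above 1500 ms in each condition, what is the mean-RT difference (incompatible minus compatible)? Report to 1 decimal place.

116.1 ms

compatible: exclude 1916
M(compatible) = 3135/8 = 391.875
M(incompatible) = 3048/6 = 508.000
Difference = 508.000 − 391.875 = 116.125 ms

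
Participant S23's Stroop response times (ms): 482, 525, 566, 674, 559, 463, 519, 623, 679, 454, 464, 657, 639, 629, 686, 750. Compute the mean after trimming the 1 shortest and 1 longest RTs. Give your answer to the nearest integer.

Sorted: 454, 463, 464, 482, 519, 525, 559, 566, 623, 629, 639, 657, 674, 679, 686, 750
Drop lowest 1 (454) and highest 1 (750)
Remaining (n=14): Σ = 8165, mean = 8165/14 = 583.214

583 ms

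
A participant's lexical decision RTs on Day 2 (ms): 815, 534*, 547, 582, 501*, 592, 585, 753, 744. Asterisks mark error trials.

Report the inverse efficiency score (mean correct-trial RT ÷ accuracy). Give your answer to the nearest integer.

848 ms

Correct trials (n=7): 815, 547, 582, 592, 585, 753, 744
Mean correct RT = 4618/7 = 659.7143 ms
Proportion correct = 7/9
IES = 659.7143 / (7/9) = 848.204 ms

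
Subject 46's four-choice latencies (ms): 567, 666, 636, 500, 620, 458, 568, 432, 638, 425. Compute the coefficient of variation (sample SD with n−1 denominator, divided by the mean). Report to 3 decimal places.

0.165

n = 10, Σ = 5510, M = 551.0000
Σ(x−M)² = 74612.000; s = √(74612.000/9) = 91.0507
CV = 91.0507 / 551.0000 = 0.16525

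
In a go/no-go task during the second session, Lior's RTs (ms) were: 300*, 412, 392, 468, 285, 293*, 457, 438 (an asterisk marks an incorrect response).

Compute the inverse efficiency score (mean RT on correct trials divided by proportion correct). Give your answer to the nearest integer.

Correct trials (n=6): 412, 392, 468, 285, 457, 438
Mean correct RT = 2452/6 = 408.6667 ms
Proportion correct = 6/8
IES = 408.6667 / (6/8) = 544.889 ms

545 ms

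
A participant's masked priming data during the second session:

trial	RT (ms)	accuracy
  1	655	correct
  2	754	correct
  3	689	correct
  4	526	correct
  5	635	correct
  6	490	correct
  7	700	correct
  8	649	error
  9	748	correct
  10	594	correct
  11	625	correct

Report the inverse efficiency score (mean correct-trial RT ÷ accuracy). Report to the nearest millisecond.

Correct trials (n=10): 655, 754, 689, 526, 635, 490, 700, 748, 594, 625
Mean correct RT = 6416/10 = 641.6000 ms
Proportion correct = 10/11
IES = 641.6000 / (10/11) = 705.760 ms

706 ms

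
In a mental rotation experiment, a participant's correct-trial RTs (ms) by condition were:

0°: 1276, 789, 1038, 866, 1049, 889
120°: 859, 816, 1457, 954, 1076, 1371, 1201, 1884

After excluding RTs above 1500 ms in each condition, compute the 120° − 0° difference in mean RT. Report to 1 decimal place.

120.4 ms

120°: exclude 1884
M(0°) = 5907/6 = 984.500
M(120°) = 7734/7 = 1104.857
Difference = 1104.857 − 984.500 = 120.357 ms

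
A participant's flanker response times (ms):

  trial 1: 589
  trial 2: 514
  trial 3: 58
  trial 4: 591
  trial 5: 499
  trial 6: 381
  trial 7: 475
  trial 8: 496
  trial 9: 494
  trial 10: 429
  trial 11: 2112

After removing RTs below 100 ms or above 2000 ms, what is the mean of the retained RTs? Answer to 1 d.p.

Excluded: 58, 2112
Retained (n=9): Σ = 4468
Mean = 4468/9 = 496.4444

496.4 ms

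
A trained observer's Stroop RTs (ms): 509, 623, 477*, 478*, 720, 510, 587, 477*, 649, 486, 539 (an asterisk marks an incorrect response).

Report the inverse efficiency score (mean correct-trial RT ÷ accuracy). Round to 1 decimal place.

Correct trials (n=8): 509, 623, 720, 510, 587, 649, 486, 539
Mean correct RT = 4623/8 = 577.8750 ms
Proportion correct = 8/11
IES = 577.8750 / (8/11) = 794.578 ms

794.6 ms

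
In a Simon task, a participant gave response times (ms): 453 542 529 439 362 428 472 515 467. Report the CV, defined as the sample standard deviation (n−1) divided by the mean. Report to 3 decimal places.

n = 9, Σ = 4207, M = 467.4444
Σ(x−M)² = 25322.222; s = √(25322.222/8) = 56.2608
CV = 56.2608 / 467.4444 = 0.12036

0.120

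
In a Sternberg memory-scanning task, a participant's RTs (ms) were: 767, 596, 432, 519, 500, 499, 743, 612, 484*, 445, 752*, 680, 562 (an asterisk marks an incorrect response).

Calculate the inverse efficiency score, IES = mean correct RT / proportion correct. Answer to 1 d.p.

Correct trials (n=11): 767, 596, 432, 519, 500, 499, 743, 612, 445, 680, 562
Mean correct RT = 6355/11 = 577.7273 ms
Proportion correct = 11/13
IES = 577.7273 / (11/13) = 682.769 ms

682.8 ms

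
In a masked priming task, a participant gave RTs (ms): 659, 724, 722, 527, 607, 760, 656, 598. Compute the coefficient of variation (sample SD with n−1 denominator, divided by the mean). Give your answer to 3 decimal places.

n = 8, Σ = 5253, M = 656.6250
Σ(x−M)² = 42207.875; s = √(42207.875/7) = 77.6511
CV = 77.6511 / 656.6250 = 0.11826

0.118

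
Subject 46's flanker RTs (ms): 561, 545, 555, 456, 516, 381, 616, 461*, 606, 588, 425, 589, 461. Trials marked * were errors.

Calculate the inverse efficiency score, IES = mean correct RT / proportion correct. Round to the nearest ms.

569 ms

Correct trials (n=12): 561, 545, 555, 456, 516, 381, 616, 606, 588, 425, 589, 461
Mean correct RT = 6299/12 = 524.9167 ms
Proportion correct = 12/13
IES = 524.9167 / (12/13) = 568.660 ms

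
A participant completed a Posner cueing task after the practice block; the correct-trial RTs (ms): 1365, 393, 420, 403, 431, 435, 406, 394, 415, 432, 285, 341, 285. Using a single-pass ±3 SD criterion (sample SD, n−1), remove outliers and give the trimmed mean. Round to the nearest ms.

387 ms

n = 13, ΣRT = 6005, M = 461.923
Σ(x−M)² = 915272.92; s = √(915272.92/12) = 276.175
Cutoffs: 461.923 ± 3·276.175 → [-366.6, 1290.4]
Outside: 1365 → excluded.
Retained (n=12): Σ = 4640, mean = 4640/12 = 386.667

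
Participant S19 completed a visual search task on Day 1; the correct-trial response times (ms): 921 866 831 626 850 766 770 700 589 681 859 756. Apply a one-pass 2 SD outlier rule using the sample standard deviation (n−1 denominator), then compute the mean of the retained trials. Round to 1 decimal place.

n = 12, ΣRT = 9215, M = 767.917
Σ(x−M)² = 116536.92; s = √(116536.92/11) = 102.928
Cutoffs: 767.917 ± 2·102.928 → [562.1, 973.8]
No RTs fall outside the cutoffs; all 12 retained. Mean = 9215/12 = 767.917

767.9 ms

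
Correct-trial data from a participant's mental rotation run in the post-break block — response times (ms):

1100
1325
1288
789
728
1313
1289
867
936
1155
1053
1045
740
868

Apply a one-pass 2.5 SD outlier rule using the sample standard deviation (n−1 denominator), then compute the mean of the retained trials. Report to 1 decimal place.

1035.4 ms

n = 14, ΣRT = 14496, M = 1035.429
Σ(x−M)² = 616659.43; s = √(616659.43/13) = 217.797
Cutoffs: 1035.429 ± 2.5·217.797 → [490.9, 1579.9]
No RTs fall outside the cutoffs; all 14 retained. Mean = 14496/14 = 1035.429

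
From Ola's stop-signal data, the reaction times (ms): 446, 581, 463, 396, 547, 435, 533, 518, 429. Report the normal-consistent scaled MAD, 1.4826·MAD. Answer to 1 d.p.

Sorted: 396, 429, 435, 446, 463, 518, 533, 547, 581 → median = 463
|x − 463| sorted: 0, 17, 28, 34, 55, 67, 70, 84, 118 → MAD = 55
Robust SD ≈ 1.4826 × 55 = 81.543

81.5 ms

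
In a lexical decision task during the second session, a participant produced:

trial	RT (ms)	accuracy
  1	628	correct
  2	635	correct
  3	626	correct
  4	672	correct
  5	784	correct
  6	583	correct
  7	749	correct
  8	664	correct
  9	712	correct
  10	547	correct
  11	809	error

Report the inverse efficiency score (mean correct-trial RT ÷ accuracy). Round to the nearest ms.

Correct trials (n=10): 628, 635, 626, 672, 784, 583, 749, 664, 712, 547
Mean correct RT = 6600/10 = 660.0000 ms
Proportion correct = 10/11
IES = 660.0000 / (10/11) = 726.000 ms

726 ms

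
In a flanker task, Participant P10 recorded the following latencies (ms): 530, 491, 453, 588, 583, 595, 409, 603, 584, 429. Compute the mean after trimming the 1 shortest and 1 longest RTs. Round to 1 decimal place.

Sorted: 409, 429, 453, 491, 530, 583, 584, 588, 595, 603
Drop lowest 1 (409) and highest 1 (603)
Remaining (n=8): Σ = 4253, mean = 4253/8 = 531.625

531.6 ms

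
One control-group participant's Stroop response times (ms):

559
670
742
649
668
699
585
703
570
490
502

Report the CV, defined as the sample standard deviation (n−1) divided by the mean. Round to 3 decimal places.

0.136

n = 11, Σ = 6837, M = 621.5455
Σ(x−M)² = 71902.727; s = √(71902.727/10) = 84.7955
CV = 84.7955 / 621.5455 = 0.13643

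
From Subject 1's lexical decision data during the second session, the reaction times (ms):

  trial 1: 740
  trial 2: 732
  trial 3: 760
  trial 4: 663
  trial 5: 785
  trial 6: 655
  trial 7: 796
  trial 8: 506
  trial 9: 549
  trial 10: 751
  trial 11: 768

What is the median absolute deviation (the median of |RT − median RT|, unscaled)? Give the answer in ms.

45 ms

Sorted: 506, 549, 655, 663, 732, 740, 751, 760, 768, 785, 796 → median = 740
|x − 740|: 0, 8, 20, 77, 45, 85, 56, 234, 191, 11, 28
Sorted deviations: 0, 8, 11, 20, 28, 45, 56, 77, 85, 191, 234 → MAD = 45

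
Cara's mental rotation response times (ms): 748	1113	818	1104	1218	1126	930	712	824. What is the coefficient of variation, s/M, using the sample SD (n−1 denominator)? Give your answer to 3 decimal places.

0.197

n = 9, Σ = 8593, M = 954.7778
Σ(x−M)² = 284027.556; s = √(284027.556/8) = 188.4236
CV = 188.4236 / 954.7778 = 0.19735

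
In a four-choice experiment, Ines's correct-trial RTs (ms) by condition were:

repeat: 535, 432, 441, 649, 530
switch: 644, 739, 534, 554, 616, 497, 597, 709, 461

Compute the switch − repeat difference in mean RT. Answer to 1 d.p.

M(repeat) = 2587/5 = 517.400
M(switch) = 5351/9 = 594.556
Difference = 594.556 − 517.400 = 77.156 ms

77.2 ms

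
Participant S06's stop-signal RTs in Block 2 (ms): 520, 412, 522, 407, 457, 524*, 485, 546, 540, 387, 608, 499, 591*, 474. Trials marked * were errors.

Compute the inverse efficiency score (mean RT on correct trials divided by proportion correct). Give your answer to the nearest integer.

Correct trials (n=12): 520, 412, 522, 407, 457, 485, 546, 540, 387, 608, 499, 474
Mean correct RT = 5857/12 = 488.0833 ms
Proportion correct = 12/14
IES = 488.0833 / (12/14) = 569.431 ms

569 ms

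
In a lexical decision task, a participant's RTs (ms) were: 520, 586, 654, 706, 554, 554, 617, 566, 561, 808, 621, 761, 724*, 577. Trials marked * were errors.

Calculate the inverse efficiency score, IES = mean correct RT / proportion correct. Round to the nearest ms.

Correct trials (n=13): 520, 586, 654, 706, 554, 554, 617, 566, 561, 808, 621, 761, 577
Mean correct RT = 8085/13 = 621.9231 ms
Proportion correct = 13/14
IES = 621.9231 / (13/14) = 669.763 ms

670 ms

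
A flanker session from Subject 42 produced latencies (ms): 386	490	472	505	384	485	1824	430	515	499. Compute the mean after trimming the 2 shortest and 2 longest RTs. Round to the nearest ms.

Sorted: 384, 386, 430, 472, 485, 490, 499, 505, 515, 1824
Drop lowest 2 (384, 386) and highest 2 (515, 1824)
Remaining (n=6): Σ = 2881, mean = 2881/6 = 480.167

480 ms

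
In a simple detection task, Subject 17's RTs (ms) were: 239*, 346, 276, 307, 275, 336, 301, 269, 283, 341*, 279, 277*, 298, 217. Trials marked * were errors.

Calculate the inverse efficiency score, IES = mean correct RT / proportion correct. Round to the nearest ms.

Correct trials (n=11): 346, 276, 307, 275, 336, 301, 269, 283, 279, 298, 217
Mean correct RT = 3187/11 = 289.7273 ms
Proportion correct = 11/14
IES = 289.7273 / (11/14) = 368.744 ms

369 ms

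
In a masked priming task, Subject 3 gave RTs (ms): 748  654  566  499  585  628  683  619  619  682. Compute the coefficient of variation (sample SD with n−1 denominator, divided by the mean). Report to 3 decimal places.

n = 10, Σ = 6283, M = 628.3000
Σ(x−M)² = 43512.100; s = √(43512.100/9) = 69.5318
CV = 69.5318 / 628.3000 = 0.11067

0.111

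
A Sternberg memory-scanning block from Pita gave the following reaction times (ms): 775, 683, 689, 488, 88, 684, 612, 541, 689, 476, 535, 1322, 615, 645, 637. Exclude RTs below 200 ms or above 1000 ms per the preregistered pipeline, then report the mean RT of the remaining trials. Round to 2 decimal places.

Excluded: 88, 1322
Retained (n=13): Σ = 8069
Mean = 8069/13 = 620.6923

620.69 ms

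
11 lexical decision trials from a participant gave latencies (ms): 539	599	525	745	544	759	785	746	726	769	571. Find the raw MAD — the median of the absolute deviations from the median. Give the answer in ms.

Sorted: 525, 539, 544, 571, 599, 726, 745, 746, 759, 769, 785 → median = 726
|x − 726|: 187, 127, 201, 19, 182, 33, 59, 20, 0, 43, 155
Sorted deviations: 0, 19, 20, 33, 43, 59, 127, 155, 182, 187, 201 → MAD = 59

59 ms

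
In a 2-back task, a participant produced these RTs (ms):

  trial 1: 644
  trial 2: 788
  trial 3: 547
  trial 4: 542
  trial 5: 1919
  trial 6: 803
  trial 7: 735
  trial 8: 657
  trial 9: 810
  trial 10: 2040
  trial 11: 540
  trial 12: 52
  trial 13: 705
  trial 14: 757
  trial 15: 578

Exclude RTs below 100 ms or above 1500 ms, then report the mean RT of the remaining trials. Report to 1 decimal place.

675.5 ms

Excluded: 52, 1919, 2040
Retained (n=12): Σ = 8106
Mean = 8106/12 = 675.5000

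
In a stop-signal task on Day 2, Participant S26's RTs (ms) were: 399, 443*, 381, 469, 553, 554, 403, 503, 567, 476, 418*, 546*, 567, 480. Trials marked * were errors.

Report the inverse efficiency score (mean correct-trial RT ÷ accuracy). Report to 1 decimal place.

Correct trials (n=11): 399, 381, 469, 553, 554, 403, 503, 567, 476, 567, 480
Mean correct RT = 5352/11 = 486.5455 ms
Proportion correct = 11/14
IES = 486.5455 / (11/14) = 619.240 ms

619.2 ms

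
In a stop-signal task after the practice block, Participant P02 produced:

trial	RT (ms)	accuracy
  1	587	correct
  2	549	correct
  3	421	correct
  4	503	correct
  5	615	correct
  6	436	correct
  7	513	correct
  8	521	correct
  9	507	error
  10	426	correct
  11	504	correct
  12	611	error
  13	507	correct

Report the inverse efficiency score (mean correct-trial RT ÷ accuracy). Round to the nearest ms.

Correct trials (n=11): 587, 549, 421, 503, 615, 436, 513, 521, 426, 504, 507
Mean correct RT = 5582/11 = 507.4545 ms
Proportion correct = 11/13
IES = 507.4545 / (11/13) = 599.719 ms

600 ms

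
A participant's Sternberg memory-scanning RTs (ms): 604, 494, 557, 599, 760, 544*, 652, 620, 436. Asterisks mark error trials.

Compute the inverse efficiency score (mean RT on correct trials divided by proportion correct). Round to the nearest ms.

664 ms

Correct trials (n=8): 604, 494, 557, 599, 760, 652, 620, 436
Mean correct RT = 4722/8 = 590.2500 ms
Proportion correct = 8/9
IES = 590.2500 / (8/9) = 664.031 ms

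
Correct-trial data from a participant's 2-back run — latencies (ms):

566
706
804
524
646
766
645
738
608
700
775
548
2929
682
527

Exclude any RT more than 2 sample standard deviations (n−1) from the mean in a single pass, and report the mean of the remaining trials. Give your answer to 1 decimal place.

659.6 ms

n = 15, ΣRT = 12164, M = 810.933
Σ(x−M)² = 4922818.93; s = √(4922818.93/14) = 592.984
Cutoffs: 810.933 ± 2·592.984 → [-375.0, 1996.9]
Outside: 2929 → excluded.
Retained (n=14): Σ = 9235, mean = 9235/14 = 659.643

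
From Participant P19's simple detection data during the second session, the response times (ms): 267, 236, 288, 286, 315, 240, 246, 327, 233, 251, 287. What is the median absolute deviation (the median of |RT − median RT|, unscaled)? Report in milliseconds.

21 ms

Sorted: 233, 236, 240, 246, 251, 267, 286, 287, 288, 315, 327 → median = 267
|x − 267|: 0, 31, 21, 19, 48, 27, 21, 60, 34, 16, 20
Sorted deviations: 0, 16, 19, 20, 21, 21, 27, 31, 34, 48, 60 → MAD = 21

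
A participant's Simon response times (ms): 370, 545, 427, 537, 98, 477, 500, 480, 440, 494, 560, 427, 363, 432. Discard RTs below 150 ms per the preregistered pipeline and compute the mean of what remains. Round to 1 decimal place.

465.5 ms

Excluded: 98
Retained (n=13): Σ = 6052
Mean = 6052/13 = 465.5385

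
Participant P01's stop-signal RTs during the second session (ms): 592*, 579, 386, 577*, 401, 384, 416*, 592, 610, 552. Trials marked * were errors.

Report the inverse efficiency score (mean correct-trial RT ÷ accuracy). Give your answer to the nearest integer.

Correct trials (n=7): 579, 386, 401, 384, 592, 610, 552
Mean correct RT = 3504/7 = 500.5714 ms
Proportion correct = 7/10
IES = 500.5714 / (7/10) = 715.102 ms

715 ms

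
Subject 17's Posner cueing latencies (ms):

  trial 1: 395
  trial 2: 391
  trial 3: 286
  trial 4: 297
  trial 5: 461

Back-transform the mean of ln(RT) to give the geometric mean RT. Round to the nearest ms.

360 ms

ln(RT): 5.9789, 5.9687, 5.6560, 5.6937, 6.1334
Mean ln(RT) = 29.4307/5 = 5.88614
Geometric mean = exp(5.88614) = 360.01 ms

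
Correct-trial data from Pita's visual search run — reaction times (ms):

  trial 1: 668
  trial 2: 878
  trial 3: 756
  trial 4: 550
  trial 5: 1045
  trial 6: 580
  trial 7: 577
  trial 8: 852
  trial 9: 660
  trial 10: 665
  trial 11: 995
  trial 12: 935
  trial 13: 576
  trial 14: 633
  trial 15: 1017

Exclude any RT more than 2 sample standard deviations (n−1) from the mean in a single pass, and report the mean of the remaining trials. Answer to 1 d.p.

759.1 ms

n = 15, ΣRT = 11387, M = 759.133
Σ(x−M)² = 442979.73; s = √(442979.73/14) = 177.880
Cutoffs: 759.133 ± 2·177.880 → [403.4, 1114.9]
No RTs fall outside the cutoffs; all 15 retained. Mean = 11387/15 = 759.133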